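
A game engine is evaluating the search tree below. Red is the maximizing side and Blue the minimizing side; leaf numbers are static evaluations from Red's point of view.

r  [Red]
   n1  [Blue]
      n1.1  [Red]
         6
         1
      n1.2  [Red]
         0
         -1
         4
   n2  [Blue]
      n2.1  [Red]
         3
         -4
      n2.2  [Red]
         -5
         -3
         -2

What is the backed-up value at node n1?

4

n1.1 (Red): max(6, 1) = 6
n1.2 (Red): max(0, -1, 4) = 4
n1 (Blue): min(6, 4) = 4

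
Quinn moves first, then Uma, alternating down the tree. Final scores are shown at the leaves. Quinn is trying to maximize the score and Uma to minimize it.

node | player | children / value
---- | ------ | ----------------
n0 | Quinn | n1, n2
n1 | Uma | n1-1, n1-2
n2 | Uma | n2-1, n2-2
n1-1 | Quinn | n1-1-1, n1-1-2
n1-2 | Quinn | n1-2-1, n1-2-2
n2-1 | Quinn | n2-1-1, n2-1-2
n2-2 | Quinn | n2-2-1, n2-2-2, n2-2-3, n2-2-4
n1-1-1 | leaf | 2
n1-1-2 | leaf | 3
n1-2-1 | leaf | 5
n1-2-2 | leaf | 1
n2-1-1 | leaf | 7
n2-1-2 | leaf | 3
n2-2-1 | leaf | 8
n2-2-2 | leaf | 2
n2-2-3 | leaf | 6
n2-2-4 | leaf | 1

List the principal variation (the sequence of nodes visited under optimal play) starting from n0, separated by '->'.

n1-1 (Quinn): max(2, 3) = 3
n1-2 (Quinn): max(5, 1) = 5
n1 (Uma): min(3, 5) = 3
n2-1 (Quinn): max(7, 3) = 7
n2-2 (Quinn): max(8, 2, 6, 1) = 8
n2 (Uma): min(7, 8) = 7
n0 (Quinn): max(3, 7) = 7
At n0, Quinn picks n2 (highest: 7).
At n2, Uma picks n2-1 (lowest: 7).
At n2-1, Quinn picks n2-1-1 (highest: 7).
Terminal value 7.

n0 -> n2 -> n2-1 -> n2-1-1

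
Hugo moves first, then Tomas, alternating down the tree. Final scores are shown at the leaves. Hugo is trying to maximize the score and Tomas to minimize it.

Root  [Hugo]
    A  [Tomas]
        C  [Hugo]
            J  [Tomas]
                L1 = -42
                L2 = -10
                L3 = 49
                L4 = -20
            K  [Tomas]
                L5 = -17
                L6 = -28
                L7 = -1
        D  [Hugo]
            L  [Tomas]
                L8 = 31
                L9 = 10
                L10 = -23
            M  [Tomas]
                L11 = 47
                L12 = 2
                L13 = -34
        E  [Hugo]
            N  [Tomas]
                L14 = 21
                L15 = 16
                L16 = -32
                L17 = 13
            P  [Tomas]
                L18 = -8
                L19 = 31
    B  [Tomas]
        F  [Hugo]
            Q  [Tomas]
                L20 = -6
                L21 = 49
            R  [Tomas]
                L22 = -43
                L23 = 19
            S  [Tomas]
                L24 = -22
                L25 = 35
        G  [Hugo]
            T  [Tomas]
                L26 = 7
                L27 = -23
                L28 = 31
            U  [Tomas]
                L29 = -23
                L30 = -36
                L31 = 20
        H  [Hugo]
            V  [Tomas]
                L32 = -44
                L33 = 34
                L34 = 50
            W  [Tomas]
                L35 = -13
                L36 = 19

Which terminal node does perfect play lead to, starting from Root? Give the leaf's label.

J (Tomas): min(-42, -10, 49, -20) = -42
K (Tomas): min(-17, -28, -1) = -28
C (Hugo): max(-42, -28) = -28
L (Tomas): min(31, 10, -23) = -23
M (Tomas): min(47, 2, -34) = -34
D (Hugo): max(-23, -34) = -23
N (Tomas): min(21, 16, -32, 13) = -32
P (Tomas): min(-8, 31) = -8
E (Hugo): max(-32, -8) = -8
A (Tomas): min(-28, -23, -8) = -28
Q (Tomas): min(-6, 49) = -6
R (Tomas): min(-43, 19) = -43
S (Tomas): min(-22, 35) = -22
F (Hugo): max(-6, -43, -22) = -6
T (Tomas): min(7, -23, 31) = -23
U (Tomas): min(-23, -36, 20) = -36
G (Hugo): max(-23, -36) = -23
V (Tomas): min(-44, 34, 50) = -44
W (Tomas): min(-13, 19) = -13
H (Hugo): max(-44, -13) = -13
B (Tomas): min(-6, -23, -13) = -23
Root (Hugo): max(-28, -23) = -23
At Root, Hugo picks B (highest: -23).
At B, Tomas picks G (lowest: -23).
At G, Hugo picks T (highest: -23).
At T, Tomas picks L27 (lowest: -23).
Terminal value -23.

L27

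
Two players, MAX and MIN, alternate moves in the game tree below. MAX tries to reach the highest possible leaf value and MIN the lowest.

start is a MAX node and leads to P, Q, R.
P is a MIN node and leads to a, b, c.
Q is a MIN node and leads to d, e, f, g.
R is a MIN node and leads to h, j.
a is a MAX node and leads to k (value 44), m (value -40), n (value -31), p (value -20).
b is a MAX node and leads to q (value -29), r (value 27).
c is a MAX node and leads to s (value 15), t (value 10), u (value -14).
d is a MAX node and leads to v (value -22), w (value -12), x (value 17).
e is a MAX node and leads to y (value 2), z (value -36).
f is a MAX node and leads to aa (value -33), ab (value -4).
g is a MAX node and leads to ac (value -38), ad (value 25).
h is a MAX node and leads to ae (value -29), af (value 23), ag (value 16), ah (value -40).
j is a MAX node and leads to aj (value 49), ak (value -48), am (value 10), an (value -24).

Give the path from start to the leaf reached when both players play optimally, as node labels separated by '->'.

a (MAX): max(44, -40, -31, -20) = 44
b (MAX): max(-29, 27) = 27
c (MAX): max(15, 10, -14) = 15
P (MIN): min(44, 27, 15) = 15
d (MAX): max(-22, -12, 17) = 17
e (MAX): max(2, -36) = 2
f (MAX): max(-33, -4) = -4
g (MAX): max(-38, 25) = 25
Q (MIN): min(17, 2, -4, 25) = -4
h (MAX): max(-29, 23, 16, -40) = 23
j (MAX): max(49, -48, 10, -24) = 49
R (MIN): min(23, 49) = 23
start (MAX): max(15, -4, 23) = 23
At start, MAX picks R (highest: 23).
At R, MIN picks h (lowest: 23).
At h, MAX picks af (highest: 23).
Terminal value 23.

start -> R -> h -> af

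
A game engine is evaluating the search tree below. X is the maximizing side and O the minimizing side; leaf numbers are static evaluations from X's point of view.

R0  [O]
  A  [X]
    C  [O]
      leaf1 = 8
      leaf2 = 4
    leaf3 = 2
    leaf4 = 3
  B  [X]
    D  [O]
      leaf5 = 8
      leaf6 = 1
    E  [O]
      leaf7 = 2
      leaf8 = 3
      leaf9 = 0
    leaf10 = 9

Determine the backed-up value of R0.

C (O): min(8, 4) = 4
A (X): max(4, 2, 3) = 4
D (O): min(8, 1) = 1
E (O): min(2, 3, 0) = 0
B (X): max(1, 0, 9) = 9
R0 (O): min(4, 9) = 4

4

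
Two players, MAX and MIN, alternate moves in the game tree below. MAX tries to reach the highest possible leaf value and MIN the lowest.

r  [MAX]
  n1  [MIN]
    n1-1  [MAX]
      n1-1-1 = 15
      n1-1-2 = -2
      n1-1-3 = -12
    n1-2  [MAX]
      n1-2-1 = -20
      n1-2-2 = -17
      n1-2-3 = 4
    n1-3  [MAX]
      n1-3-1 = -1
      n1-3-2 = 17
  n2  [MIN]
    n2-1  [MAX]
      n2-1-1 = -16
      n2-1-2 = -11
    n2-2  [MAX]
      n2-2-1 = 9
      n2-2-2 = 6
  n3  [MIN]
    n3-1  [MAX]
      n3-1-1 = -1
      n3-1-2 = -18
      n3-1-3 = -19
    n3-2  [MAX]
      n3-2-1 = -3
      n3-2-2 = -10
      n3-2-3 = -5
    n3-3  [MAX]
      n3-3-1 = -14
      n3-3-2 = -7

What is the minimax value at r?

n1-1 (MAX): max(15, -2, -12) = 15
n1-2 (MAX): max(-20, -17, 4) = 4
n1-3 (MAX): max(-1, 17) = 17
n1 (MIN): min(15, 4, 17) = 4
n2-1 (MAX): max(-16, -11) = -11
n2-2 (MAX): max(9, 6) = 9
n2 (MIN): min(-11, 9) = -11
n3-1 (MAX): max(-1, -18, -19) = -1
n3-2 (MAX): max(-3, -10, -5) = -3
n3-3 (MAX): max(-14, -7) = -7
n3 (MIN): min(-1, -3, -7) = -7
r (MAX): max(4, -11, -7) = 4

4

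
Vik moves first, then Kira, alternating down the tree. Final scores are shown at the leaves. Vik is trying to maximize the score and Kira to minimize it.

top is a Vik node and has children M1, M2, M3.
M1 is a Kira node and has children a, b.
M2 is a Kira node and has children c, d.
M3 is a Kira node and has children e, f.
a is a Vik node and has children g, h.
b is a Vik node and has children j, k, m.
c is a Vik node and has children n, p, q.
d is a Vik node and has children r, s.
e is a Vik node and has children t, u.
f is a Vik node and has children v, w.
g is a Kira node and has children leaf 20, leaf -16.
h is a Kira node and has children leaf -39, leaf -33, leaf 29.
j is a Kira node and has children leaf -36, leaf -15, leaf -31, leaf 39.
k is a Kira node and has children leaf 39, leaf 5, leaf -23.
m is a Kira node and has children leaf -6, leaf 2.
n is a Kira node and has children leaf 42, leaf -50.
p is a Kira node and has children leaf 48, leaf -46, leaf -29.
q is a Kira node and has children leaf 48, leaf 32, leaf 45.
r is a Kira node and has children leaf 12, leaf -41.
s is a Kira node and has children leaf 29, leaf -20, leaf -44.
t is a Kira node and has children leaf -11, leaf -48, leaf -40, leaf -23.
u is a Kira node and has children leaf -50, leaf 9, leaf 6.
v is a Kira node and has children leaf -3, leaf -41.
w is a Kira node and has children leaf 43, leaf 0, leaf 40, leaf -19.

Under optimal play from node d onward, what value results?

r (Kira): min(12, -41) = -41
s (Kira): min(29, -20, -44) = -44
d (Vik): max(-41, -44) = -41

-41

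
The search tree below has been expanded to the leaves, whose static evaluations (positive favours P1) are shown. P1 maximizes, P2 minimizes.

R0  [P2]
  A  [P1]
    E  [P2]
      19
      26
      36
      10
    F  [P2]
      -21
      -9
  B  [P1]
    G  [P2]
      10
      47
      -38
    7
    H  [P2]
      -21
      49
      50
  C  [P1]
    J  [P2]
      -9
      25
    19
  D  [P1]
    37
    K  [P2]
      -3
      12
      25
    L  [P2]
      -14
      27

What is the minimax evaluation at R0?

E (P2): min(19, 26, 36, 10) = 10
F (P2): min(-21, -9) = -21
A (P1): max(10, -21) = 10
G (P2): min(10, 47, -38) = -38
H (P2): min(-21, 49, 50) = -21
B (P1): max(-38, 7, -21) = 7
J (P2): min(-9, 25) = -9
C (P1): max(-9, 19) = 19
K (P2): min(-3, 12, 25) = -3
L (P2): min(-14, 27) = -14
D (P1): max(37, -3, -14) = 37
R0 (P2): min(10, 7, 19, 37) = 7

7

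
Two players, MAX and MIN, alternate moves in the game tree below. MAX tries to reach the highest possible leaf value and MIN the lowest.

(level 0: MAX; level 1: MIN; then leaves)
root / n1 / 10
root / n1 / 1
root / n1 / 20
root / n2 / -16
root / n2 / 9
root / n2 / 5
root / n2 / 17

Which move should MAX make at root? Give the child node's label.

n1 (MIN): min(10, 1, 20) = 1
n2 (MIN): min(-16, 9, 5, 17) = -16
root (MAX): max(1, -16) = 1
MAX at root wants the highest of {n1=1, n2=-16}, so chooses n1.

n1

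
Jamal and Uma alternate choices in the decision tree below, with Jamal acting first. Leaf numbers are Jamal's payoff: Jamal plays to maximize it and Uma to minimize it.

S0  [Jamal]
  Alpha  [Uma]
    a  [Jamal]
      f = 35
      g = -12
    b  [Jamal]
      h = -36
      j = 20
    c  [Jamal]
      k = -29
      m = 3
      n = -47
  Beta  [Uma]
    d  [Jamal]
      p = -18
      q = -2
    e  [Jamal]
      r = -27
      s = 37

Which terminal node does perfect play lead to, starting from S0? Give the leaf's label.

a (Jamal): max(35, -12) = 35
b (Jamal): max(-36, 20) = 20
c (Jamal): max(-29, 3, -47) = 3
Alpha (Uma): min(35, 20, 3) = 3
d (Jamal): max(-18, -2) = -2
e (Jamal): max(-27, 37) = 37
Beta (Uma): min(-2, 37) = -2
S0 (Jamal): max(3, -2) = 3
At S0, Jamal picks Alpha (highest: 3).
At Alpha, Uma picks c (lowest: 3).
At c, Jamal picks m (highest: 3).
Terminal value 3.

m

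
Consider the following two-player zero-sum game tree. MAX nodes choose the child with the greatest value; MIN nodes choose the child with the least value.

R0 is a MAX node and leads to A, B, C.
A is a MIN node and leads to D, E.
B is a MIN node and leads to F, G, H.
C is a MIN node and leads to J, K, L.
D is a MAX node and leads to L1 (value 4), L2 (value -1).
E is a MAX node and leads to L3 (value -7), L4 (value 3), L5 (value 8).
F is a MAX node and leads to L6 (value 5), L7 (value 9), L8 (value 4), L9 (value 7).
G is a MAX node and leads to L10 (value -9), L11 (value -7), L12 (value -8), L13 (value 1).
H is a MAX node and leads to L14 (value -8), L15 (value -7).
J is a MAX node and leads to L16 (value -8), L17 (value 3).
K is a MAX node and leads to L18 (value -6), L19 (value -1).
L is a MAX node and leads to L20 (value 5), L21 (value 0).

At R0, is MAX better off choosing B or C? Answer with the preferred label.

F (MAX): max(5, 9, 4, 7) = 9
G (MAX): max(-9, -7, -8, 1) = 1
H (MAX): max(-8, -7) = -7
B (MIN): min(9, 1, -7) = -7
J (MAX): max(-8, 3) = 3
K (MAX): max(-6, -1) = -1
L (MAX): max(5, 0) = 5
C (MIN): min(3, -1, 5) = -1
MAX prefers the higher value; B=-7, C=-1. C is better since -1 > -7.

C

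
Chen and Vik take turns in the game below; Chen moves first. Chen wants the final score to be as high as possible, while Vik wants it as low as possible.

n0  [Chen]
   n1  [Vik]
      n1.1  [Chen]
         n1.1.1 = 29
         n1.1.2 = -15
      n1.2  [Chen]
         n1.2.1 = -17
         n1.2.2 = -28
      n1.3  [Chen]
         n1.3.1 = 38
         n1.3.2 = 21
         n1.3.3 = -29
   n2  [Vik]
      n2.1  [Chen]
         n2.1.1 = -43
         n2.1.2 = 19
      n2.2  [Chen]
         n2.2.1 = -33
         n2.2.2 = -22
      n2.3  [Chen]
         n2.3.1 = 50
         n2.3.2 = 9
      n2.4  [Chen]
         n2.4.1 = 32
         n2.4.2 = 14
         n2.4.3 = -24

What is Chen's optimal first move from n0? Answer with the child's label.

n1

n1.1 (Chen): max(29, -15) = 29
n1.2 (Chen): max(-17, -28) = -17
n1.3 (Chen): max(38, 21, -29) = 38
n1 (Vik): min(29, -17, 38) = -17
n2.1 (Chen): max(-43, 19) = 19
n2.2 (Chen): max(-33, -22) = -22
n2.3 (Chen): max(50, 9) = 50
n2.4 (Chen): max(32, 14, -24) = 32
n2 (Vik): min(19, -22, 50, 32) = -22
n0 (Chen): max(-17, -22) = -17
Chen at n0 wants the highest of {n1=-17, n2=-22}, so chooses n1.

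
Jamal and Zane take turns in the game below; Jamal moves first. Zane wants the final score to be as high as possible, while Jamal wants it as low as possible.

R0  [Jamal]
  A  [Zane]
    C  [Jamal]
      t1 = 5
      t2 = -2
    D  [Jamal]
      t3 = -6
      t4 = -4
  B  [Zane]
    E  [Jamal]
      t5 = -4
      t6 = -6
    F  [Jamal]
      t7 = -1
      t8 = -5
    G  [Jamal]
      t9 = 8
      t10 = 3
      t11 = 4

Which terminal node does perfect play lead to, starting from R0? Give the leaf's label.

t2

C (Jamal): min(5, -2) = -2
D (Jamal): min(-6, -4) = -6
A (Zane): max(-2, -6) = -2
E (Jamal): min(-4, -6) = -6
F (Jamal): min(-1, -5) = -5
G (Jamal): min(8, 3, 4) = 3
B (Zane): max(-6, -5, 3) = 3
R0 (Jamal): min(-2, 3) = -2
At R0, Jamal picks A (lowest: -2).
At A, Zane picks C (highest: -2).
At C, Jamal picks t2 (lowest: -2).
Terminal value -2.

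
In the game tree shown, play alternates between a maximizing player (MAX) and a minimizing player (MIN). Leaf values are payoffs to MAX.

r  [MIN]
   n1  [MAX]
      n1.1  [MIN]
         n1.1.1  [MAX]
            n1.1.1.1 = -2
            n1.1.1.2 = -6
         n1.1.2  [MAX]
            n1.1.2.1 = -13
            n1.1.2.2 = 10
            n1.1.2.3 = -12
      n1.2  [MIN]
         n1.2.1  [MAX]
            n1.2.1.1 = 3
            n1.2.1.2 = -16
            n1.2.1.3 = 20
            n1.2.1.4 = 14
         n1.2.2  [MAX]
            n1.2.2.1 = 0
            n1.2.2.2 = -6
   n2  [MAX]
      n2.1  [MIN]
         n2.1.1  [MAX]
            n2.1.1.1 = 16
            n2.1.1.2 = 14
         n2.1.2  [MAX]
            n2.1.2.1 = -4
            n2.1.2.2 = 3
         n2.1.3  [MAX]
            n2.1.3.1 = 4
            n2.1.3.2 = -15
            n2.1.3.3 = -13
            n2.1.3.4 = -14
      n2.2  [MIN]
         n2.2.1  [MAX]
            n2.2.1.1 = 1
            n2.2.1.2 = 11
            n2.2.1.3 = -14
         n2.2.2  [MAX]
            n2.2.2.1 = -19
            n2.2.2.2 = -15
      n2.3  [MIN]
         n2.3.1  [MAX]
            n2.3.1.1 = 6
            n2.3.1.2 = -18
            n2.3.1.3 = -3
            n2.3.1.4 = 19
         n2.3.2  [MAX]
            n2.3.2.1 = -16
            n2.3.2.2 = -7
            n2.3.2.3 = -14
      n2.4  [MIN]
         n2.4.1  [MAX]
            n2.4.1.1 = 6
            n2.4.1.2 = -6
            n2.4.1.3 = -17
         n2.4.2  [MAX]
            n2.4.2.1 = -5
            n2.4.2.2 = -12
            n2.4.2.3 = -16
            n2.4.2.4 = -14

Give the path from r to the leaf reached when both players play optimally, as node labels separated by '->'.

n1.1.1 (MAX): max(-2, -6) = -2
n1.1.2 (MAX): max(-13, 10, -12) = 10
n1.1 (MIN): min(-2, 10) = -2
n1.2.1 (MAX): max(3, -16, 20, 14) = 20
n1.2.2 (MAX): max(0, -6) = 0
n1.2 (MIN): min(20, 0) = 0
n1 (MAX): max(-2, 0) = 0
n2.1.1 (MAX): max(16, 14) = 16
n2.1.2 (MAX): max(-4, 3) = 3
n2.1.3 (MAX): max(4, -15, -13, -14) = 4
n2.1 (MIN): min(16, 3, 4) = 3
n2.2.1 (MAX): max(1, 11, -14) = 11
n2.2.2 (MAX): max(-19, -15) = -15
n2.2 (MIN): min(11, -15) = -15
n2.3.1 (MAX): max(6, -18, -3, 19) = 19
n2.3.2 (MAX): max(-16, -7, -14) = -7
n2.3 (MIN): min(19, -7) = -7
n2.4.1 (MAX): max(6, -6, -17) = 6
n2.4.2 (MAX): max(-5, -12, -16, -14) = -5
n2.4 (MIN): min(6, -5) = -5
n2 (MAX): max(3, -15, -7, -5) = 3
r (MIN): min(0, 3) = 0
At r, MIN picks n1 (lowest: 0).
At n1, MAX picks n1.2 (highest: 0).
At n1.2, MIN picks n1.2.2 (lowest: 0).
At n1.2.2, MAX picks n1.2.2.1 (highest: 0).
Terminal value 0.

r -> n1 -> n1.2 -> n1.2.2 -> n1.2.2.1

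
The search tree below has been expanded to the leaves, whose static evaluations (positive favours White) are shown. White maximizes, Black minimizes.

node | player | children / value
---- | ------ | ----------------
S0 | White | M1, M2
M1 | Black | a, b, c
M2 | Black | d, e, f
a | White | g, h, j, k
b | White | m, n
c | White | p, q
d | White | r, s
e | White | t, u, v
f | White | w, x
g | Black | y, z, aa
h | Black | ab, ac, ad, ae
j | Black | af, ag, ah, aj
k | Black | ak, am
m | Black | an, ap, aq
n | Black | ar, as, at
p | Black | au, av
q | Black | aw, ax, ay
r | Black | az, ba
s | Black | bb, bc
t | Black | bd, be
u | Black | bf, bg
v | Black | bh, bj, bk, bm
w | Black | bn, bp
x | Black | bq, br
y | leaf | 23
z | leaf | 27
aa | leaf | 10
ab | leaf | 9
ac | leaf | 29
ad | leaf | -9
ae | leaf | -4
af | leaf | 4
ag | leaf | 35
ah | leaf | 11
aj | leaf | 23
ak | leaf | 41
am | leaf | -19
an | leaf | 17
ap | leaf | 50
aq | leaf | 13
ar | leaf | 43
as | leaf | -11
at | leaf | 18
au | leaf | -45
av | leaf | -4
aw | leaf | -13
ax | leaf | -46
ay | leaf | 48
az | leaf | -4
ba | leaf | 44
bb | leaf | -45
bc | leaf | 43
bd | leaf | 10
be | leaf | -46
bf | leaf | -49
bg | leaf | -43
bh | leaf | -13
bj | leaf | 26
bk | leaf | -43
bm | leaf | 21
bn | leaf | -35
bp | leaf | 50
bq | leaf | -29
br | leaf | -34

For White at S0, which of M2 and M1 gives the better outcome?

r (Black): min(-4, 44) = -4
s (Black): min(-45, 43) = -45
d (White): max(-4, -45) = -4
t (Black): min(10, -46) = -46
u (Black): min(-49, -43) = -49
v (Black): min(-13, 26, -43, 21) = -43
e (White): max(-46, -49, -43) = -43
w (Black): min(-35, 50) = -35
x (Black): min(-29, -34) = -34
f (White): max(-35, -34) = -34
M2 (Black): min(-4, -43, -34) = -43
g (Black): min(23, 27, 10) = 10
h (Black): min(9, 29, -9, -4) = -9
j (Black): min(4, 35, 11, 23) = 4
k (Black): min(41, -19) = -19
a (White): max(10, -9, 4, -19) = 10
m (Black): min(17, 50, 13) = 13
n (Black): min(43, -11, 18) = -11
b (White): max(13, -11) = 13
p (Black): min(-45, -4) = -45
q (Black): min(-13, -46, 48) = -46
c (White): max(-45, -46) = -45
M1 (Black): min(10, 13, -45) = -45
White prefers the higher value; M2=-43, M1=-45. M2 is better since -43 > -45.

M2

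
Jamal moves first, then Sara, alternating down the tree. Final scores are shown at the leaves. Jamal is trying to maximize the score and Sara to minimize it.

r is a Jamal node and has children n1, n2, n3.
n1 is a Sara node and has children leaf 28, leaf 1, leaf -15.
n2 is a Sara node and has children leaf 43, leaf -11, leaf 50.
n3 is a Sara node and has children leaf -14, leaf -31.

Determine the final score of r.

-11

n1 (Sara): min(28, 1, -15) = -15
n2 (Sara): min(43, -11, 50) = -11
n3 (Sara): min(-14, -31) = -31
r (Jamal): max(-15, -11, -31) = -11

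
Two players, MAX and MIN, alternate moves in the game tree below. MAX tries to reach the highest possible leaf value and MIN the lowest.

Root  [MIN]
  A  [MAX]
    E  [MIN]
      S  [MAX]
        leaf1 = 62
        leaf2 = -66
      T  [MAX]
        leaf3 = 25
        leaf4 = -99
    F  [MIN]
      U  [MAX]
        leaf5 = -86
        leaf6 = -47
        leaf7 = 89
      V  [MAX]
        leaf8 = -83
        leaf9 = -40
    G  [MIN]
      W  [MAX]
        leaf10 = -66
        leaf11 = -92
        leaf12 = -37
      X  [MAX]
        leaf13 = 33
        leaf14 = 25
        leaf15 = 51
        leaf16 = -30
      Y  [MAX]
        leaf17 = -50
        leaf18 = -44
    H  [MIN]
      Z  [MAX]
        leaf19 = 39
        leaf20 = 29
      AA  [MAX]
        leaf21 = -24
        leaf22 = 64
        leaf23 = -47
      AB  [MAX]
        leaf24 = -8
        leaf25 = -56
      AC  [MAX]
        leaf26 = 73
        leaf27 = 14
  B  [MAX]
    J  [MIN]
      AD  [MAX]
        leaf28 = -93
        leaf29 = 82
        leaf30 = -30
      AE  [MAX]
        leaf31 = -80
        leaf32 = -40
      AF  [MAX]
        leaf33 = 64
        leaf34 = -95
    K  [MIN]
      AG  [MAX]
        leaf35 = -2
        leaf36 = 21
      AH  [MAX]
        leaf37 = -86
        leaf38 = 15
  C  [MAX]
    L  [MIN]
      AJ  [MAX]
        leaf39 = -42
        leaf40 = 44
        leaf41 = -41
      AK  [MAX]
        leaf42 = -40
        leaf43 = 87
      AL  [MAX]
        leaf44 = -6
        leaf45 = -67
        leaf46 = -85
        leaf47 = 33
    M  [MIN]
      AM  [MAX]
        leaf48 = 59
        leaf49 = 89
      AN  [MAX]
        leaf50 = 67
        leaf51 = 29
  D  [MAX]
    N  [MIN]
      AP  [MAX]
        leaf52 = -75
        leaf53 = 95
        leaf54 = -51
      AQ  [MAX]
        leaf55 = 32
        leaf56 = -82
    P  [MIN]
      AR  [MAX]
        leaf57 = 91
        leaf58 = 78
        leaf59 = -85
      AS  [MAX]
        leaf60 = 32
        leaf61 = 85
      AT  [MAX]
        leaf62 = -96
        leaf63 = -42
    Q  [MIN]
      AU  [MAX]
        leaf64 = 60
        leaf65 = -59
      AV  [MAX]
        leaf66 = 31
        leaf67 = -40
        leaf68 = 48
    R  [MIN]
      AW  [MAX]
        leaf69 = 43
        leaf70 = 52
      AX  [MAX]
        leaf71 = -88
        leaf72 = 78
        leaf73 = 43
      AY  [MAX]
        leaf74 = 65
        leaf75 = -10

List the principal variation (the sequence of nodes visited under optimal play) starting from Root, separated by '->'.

S (MAX): max(62, -66) = 62
T (MAX): max(25, -99) = 25
E (MIN): min(62, 25) = 25
U (MAX): max(-86, -47, 89) = 89
V (MAX): max(-83, -40) = -40
F (MIN): min(89, -40) = -40
W (MAX): max(-66, -92, -37) = -37
X (MAX): max(33, 25, 51, -30) = 51
Y (MAX): max(-50, -44) = -44
G (MIN): min(-37, 51, -44) = -44
Z (MAX): max(39, 29) = 39
AA (MAX): max(-24, 64, -47) = 64
AB (MAX): max(-8, -56) = -8
AC (MAX): max(73, 14) = 73
H (MIN): min(39, 64, -8, 73) = -8
A (MAX): max(25, -40, -44, -8) = 25
AD (MAX): max(-93, 82, -30) = 82
AE (MAX): max(-80, -40) = -40
AF (MAX): max(64, -95) = 64
J (MIN): min(82, -40, 64) = -40
AG (MAX): max(-2, 21) = 21
AH (MAX): max(-86, 15) = 15
K (MIN): min(21, 15) = 15
B (MAX): max(-40, 15) = 15
AJ (MAX): max(-42, 44, -41) = 44
AK (MAX): max(-40, 87) = 87
AL (MAX): max(-6, -67, -85, 33) = 33
L (MIN): min(44, 87, 33) = 33
AM (MAX): max(59, 89) = 89
AN (MAX): max(67, 29) = 67
M (MIN): min(89, 67) = 67
C (MAX): max(33, 67) = 67
AP (MAX): max(-75, 95, -51) = 95
AQ (MAX): max(32, -82) = 32
N (MIN): min(95, 32) = 32
AR (MAX): max(91, 78, -85) = 91
AS (MAX): max(32, 85) = 85
AT (MAX): max(-96, -42) = -42
P (MIN): min(91, 85, -42) = -42
AU (MAX): max(60, -59) = 60
AV (MAX): max(31, -40, 48) = 48
Q (MIN): min(60, 48) = 48
AW (MAX): max(43, 52) = 52
AX (MAX): max(-88, 78, 43) = 78
AY (MAX): max(65, -10) = 65
R (MIN): min(52, 78, 65) = 52
D (MAX): max(32, -42, 48, 52) = 52
Root (MIN): min(25, 15, 67, 52) = 15
At Root, MIN picks B (lowest: 15).
At B, MAX picks K (highest: 15).
At K, MIN picks AH (lowest: 15).
At AH, MAX picks leaf38 (highest: 15).
Terminal value 15.

Root -> B -> K -> AH -> leaf38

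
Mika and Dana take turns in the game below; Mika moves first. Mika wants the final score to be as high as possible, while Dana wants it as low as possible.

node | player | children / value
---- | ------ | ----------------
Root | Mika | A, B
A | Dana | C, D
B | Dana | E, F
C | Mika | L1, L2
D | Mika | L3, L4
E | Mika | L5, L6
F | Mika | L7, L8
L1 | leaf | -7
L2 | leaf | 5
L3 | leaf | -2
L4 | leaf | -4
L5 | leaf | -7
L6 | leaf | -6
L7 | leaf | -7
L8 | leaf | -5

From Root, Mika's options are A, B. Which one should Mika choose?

A

C (Mika): max(-7, 5) = 5
D (Mika): max(-2, -4) = -2
A (Dana): min(5, -2) = -2
E (Mika): max(-7, -6) = -6
F (Mika): max(-7, -5) = -5
B (Dana): min(-6, -5) = -6
Root (Mika): max(-2, -6) = -2
Mika at Root wants the highest of {A=-2, B=-6}, so chooses A.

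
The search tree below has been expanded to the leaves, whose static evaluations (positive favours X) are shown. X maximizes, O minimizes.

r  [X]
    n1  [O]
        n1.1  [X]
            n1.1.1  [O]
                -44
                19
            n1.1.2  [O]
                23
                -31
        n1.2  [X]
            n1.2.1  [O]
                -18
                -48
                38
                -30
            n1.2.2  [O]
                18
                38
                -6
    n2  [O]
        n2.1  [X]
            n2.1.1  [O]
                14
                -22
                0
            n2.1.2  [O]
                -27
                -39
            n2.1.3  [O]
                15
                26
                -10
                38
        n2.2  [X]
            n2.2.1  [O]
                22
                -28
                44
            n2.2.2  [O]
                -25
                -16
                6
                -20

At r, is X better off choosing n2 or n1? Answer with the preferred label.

n2

n2.1.1 (O): min(14, -22, 0) = -22
n2.1.2 (O): min(-27, -39) = -39
n2.1.3 (O): min(15, 26, -10, 38) = -10
n2.1 (X): max(-22, -39, -10) = -10
n2.2.1 (O): min(22, -28, 44) = -28
n2.2.2 (O): min(-25, -16, 6, -20) = -25
n2.2 (X): max(-28, -25) = -25
n2 (O): min(-10, -25) = -25
n1.1.1 (O): min(-44, 19) = -44
n1.1.2 (O): min(23, -31) = -31
n1.1 (X): max(-44, -31) = -31
n1.2.1 (O): min(-18, -48, 38, -30) = -48
n1.2.2 (O): min(18, 38, -6) = -6
n1.2 (X): max(-48, -6) = -6
n1 (O): min(-31, -6) = -31
X prefers the higher value; n2=-25, n1=-31. n2 is better since -25 > -31.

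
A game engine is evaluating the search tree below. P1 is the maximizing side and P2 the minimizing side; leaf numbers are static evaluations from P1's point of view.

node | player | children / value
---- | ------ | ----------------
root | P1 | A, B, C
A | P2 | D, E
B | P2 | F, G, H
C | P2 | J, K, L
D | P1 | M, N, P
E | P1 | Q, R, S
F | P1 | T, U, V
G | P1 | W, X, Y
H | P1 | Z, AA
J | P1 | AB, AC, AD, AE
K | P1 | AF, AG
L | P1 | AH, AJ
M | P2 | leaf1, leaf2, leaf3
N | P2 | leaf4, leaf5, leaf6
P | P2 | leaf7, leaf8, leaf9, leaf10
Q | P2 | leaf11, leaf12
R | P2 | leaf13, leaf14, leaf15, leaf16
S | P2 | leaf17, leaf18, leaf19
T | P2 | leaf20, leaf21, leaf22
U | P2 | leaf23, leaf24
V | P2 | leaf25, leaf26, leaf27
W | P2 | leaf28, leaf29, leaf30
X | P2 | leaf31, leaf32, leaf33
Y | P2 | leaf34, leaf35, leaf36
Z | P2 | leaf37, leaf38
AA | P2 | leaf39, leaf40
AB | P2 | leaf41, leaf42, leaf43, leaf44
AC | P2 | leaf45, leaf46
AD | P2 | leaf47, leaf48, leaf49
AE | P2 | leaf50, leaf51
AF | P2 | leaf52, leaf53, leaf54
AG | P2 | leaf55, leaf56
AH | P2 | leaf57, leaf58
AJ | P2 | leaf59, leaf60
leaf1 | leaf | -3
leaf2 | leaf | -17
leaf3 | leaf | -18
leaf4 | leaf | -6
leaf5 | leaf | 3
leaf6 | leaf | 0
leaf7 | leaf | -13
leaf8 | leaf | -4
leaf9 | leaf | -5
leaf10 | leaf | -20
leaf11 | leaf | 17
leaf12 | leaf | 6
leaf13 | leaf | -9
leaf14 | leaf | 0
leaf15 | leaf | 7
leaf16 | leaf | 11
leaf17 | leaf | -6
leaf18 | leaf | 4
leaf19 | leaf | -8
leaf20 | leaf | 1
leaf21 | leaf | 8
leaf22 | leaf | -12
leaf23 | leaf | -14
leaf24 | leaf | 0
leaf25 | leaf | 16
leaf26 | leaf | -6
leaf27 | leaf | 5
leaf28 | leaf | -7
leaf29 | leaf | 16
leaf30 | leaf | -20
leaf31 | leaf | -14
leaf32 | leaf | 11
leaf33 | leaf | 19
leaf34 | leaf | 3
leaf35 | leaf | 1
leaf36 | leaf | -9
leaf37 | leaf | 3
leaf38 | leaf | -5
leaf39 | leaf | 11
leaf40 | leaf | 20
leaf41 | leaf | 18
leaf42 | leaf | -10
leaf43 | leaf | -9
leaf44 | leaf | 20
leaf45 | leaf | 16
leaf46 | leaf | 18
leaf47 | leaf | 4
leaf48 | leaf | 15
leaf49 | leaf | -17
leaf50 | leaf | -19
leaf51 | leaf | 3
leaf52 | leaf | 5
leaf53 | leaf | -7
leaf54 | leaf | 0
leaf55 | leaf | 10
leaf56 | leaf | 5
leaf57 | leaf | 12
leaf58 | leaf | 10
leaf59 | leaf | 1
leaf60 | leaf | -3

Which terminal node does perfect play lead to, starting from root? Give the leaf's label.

leaf56

M (P2): min(-3, -17, -18) = -18
N (P2): min(-6, 3, 0) = -6
P (P2): min(-13, -4, -5, -20) = -20
D (P1): max(-18, -6, -20) = -6
Q (P2): min(17, 6) = 6
R (P2): min(-9, 0, 7, 11) = -9
S (P2): min(-6, 4, -8) = -8
E (P1): max(6, -9, -8) = 6
A (P2): min(-6, 6) = -6
T (P2): min(1, 8, -12) = -12
U (P2): min(-14, 0) = -14
V (P2): min(16, -6, 5) = -6
F (P1): max(-12, -14, -6) = -6
W (P2): min(-7, 16, -20) = -20
X (P2): min(-14, 11, 19) = -14
Y (P2): min(3, 1, -9) = -9
G (P1): max(-20, -14, -9) = -9
Z (P2): min(3, -5) = -5
AA (P2): min(11, 20) = 11
H (P1): max(-5, 11) = 11
B (P2): min(-6, -9, 11) = -9
AB (P2): min(18, -10, -9, 20) = -10
AC (P2): min(16, 18) = 16
AD (P2): min(4, 15, -17) = -17
AE (P2): min(-19, 3) = -19
J (P1): max(-10, 16, -17, -19) = 16
AF (P2): min(5, -7, 0) = -7
AG (P2): min(10, 5) = 5
K (P1): max(-7, 5) = 5
AH (P2): min(12, 10) = 10
AJ (P2): min(1, -3) = -3
L (P1): max(10, -3) = 10
C (P2): min(16, 5, 10) = 5
root (P1): max(-6, -9, 5) = 5
At root, P1 picks C (highest: 5).
At C, P2 picks K (lowest: 5).
At K, P1 picks AG (highest: 5).
At AG, P2 picks leaf56 (lowest: 5).
Terminal value 5.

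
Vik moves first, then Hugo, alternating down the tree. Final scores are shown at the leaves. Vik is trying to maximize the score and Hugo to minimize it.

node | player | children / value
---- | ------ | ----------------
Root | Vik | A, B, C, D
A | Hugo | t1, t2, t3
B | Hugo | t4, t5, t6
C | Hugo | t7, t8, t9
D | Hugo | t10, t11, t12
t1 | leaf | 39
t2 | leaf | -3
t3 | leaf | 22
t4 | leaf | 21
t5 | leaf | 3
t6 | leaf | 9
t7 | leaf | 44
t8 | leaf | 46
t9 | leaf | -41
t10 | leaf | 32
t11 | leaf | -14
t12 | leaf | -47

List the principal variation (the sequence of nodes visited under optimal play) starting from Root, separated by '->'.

Root -> B -> t5

A (Hugo): min(39, -3, 22) = -3
B (Hugo): min(21, 3, 9) = 3
C (Hugo): min(44, 46, -41) = -41
D (Hugo): min(32, -14, -47) = -47
Root (Vik): max(-3, 3, -41, -47) = 3
At Root, Vik picks B (highest: 3).
At B, Hugo picks t5 (lowest: 3).
Terminal value 3.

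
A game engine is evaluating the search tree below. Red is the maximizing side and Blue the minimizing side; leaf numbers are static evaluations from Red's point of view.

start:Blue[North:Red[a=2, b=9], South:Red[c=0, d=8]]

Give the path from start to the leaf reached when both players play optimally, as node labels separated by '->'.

North (Red): max(2, 9) = 9
South (Red): max(0, 8) = 8
start (Blue): min(9, 8) = 8
At start, Blue picks South (lowest: 8).
At South, Red picks d (highest: 8).
Terminal value 8.

start -> South -> d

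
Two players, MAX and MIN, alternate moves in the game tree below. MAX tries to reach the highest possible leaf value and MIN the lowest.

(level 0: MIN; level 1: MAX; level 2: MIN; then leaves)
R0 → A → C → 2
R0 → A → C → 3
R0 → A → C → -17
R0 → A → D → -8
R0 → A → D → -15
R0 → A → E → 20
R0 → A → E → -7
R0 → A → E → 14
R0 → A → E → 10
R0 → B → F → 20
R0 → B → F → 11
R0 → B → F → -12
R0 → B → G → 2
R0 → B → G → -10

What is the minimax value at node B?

F (MIN): min(20, 11, -12) = -12
G (MIN): min(2, -10) = -10
B (MAX): max(-12, -10) = -10

-10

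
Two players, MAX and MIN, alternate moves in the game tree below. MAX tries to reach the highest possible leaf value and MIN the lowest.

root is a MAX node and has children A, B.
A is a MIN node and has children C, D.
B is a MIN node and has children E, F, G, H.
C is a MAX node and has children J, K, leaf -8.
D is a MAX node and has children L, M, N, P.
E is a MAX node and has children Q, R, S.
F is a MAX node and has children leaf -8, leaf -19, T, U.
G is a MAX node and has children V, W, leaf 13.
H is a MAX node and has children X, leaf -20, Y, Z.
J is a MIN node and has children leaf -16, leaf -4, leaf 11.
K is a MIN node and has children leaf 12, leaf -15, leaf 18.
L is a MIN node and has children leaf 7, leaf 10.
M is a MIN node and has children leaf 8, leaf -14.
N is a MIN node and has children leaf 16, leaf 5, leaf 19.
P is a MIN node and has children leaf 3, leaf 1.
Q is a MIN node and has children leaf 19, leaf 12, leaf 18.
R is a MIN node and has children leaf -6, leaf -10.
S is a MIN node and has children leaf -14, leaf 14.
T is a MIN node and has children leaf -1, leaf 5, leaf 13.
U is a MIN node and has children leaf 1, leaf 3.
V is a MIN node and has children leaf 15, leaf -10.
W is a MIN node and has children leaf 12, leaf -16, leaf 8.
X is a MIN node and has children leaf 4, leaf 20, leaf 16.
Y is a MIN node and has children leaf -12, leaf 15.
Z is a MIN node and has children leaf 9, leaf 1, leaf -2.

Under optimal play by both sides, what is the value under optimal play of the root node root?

J (MIN): min(-16, -4, 11) = -16
K (MIN): min(12, -15, 18) = -15
C (MAX): max(-16, -15, -8) = -8
L (MIN): min(7, 10) = 7
M (MIN): min(8, -14) = -14
N (MIN): min(16, 5, 19) = 5
P (MIN): min(3, 1) = 1
D (MAX): max(7, -14, 5, 1) = 7
A (MIN): min(-8, 7) = -8
Q (MIN): min(19, 12, 18) = 12
R (MIN): min(-6, -10) = -10
S (MIN): min(-14, 14) = -14
E (MAX): max(12, -10, -14) = 12
T (MIN): min(-1, 5, 13) = -1
U (MIN): min(1, 3) = 1
F (MAX): max(-8, -19, -1, 1) = 1
V (MIN): min(15, -10) = -10
W (MIN): min(12, -16, 8) = -16
G (MAX): max(-10, -16, 13) = 13
X (MIN): min(4, 20, 16) = 4
Y (MIN): min(-12, 15) = -12
Z (MIN): min(9, 1, -2) = -2
H (MAX): max(4, -20, -12, -2) = 4
B (MIN): min(12, 1, 13, 4) = 1
root (MAX): max(-8, 1) = 1

1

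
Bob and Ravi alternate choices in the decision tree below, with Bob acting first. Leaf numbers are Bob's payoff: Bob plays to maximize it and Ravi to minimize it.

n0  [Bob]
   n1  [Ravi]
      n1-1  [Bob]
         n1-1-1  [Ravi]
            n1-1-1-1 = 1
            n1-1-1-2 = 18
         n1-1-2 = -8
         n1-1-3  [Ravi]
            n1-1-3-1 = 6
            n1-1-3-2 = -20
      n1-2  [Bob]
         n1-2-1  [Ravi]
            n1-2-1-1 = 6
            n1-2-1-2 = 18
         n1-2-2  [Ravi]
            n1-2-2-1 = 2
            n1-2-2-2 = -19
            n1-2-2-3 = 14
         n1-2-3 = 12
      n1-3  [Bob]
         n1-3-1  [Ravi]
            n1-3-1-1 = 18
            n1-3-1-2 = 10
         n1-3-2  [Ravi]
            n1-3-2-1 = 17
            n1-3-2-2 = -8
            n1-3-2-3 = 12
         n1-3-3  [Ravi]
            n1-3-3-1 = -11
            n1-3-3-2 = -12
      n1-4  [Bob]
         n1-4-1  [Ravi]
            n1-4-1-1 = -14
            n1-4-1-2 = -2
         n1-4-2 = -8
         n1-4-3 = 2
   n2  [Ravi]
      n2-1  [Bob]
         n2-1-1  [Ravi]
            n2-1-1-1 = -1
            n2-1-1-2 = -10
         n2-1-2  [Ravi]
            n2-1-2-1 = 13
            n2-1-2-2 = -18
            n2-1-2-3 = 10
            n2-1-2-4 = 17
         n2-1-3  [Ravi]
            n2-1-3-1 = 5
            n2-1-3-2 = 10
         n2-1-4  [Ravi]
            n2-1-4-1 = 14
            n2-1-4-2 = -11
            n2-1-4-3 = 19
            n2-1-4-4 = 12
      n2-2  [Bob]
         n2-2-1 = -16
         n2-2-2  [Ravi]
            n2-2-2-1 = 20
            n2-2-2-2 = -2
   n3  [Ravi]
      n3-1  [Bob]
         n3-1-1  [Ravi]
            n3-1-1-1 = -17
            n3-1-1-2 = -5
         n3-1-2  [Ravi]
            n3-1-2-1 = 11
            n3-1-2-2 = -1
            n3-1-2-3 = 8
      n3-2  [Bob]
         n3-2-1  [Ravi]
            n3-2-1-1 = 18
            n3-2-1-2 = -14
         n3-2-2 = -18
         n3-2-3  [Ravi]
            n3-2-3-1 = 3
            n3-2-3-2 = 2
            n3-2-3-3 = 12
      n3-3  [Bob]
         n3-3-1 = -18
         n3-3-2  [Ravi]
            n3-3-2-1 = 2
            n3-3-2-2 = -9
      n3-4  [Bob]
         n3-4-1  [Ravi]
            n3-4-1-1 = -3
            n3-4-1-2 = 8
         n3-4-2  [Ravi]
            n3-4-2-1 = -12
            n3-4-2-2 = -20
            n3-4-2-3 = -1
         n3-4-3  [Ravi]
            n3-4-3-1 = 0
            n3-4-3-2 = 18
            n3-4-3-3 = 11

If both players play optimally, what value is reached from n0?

n1-1-1 (Ravi): min(1, 18) = 1
n1-1-3 (Ravi): min(6, -20) = -20
n1-1 (Bob): max(1, -8, -20) = 1
n1-2-1 (Ravi): min(6, 18) = 6
n1-2-2 (Ravi): min(2, -19, 14) = -19
n1-2 (Bob): max(6, -19, 12) = 12
n1-3-1 (Ravi): min(18, 10) = 10
n1-3-2 (Ravi): min(17, -8, 12) = -8
n1-3-3 (Ravi): min(-11, -12) = -12
n1-3 (Bob): max(10, -8, -12) = 10
n1-4-1 (Ravi): min(-14, -2) = -14
n1-4 (Bob): max(-14, -8, 2) = 2
n1 (Ravi): min(1, 12, 10, 2) = 1
n2-1-1 (Ravi): min(-1, -10) = -10
n2-1-2 (Ravi): min(13, -18, 10, 17) = -18
n2-1-3 (Ravi): min(5, 10) = 5
n2-1-4 (Ravi): min(14, -11, 19, 12) = -11
n2-1 (Bob): max(-10, -18, 5, -11) = 5
n2-2-2 (Ravi): min(20, -2) = -2
n2-2 (Bob): max(-16, -2) = -2
n2 (Ravi): min(5, -2) = -2
n3-1-1 (Ravi): min(-17, -5) = -17
n3-1-2 (Ravi): min(11, -1, 8) = -1
n3-1 (Bob): max(-17, -1) = -1
n3-2-1 (Ravi): min(18, -14) = -14
n3-2-3 (Ravi): min(3, 2, 12) = 2
n3-2 (Bob): max(-14, -18, 2) = 2
n3-3-2 (Ravi): min(2, -9) = -9
n3-3 (Bob): max(-18, -9) = -9
n3-4-1 (Ravi): min(-3, 8) = -3
n3-4-2 (Ravi): min(-12, -20, -1) = -20
n3-4-3 (Ravi): min(0, 18, 11) = 0
n3-4 (Bob): max(-3, -20, 0) = 0
n3 (Ravi): min(-1, 2, -9, 0) = -9
n0 (Bob): max(1, -2, -9) = 1

1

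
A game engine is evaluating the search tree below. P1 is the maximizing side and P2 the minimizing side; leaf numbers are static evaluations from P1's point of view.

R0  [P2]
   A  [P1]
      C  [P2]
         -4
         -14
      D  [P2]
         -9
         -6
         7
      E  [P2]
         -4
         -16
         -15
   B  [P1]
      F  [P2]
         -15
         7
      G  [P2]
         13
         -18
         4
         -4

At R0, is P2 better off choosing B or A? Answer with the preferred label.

F (P2): min(-15, 7) = -15
G (P2): min(13, -18, 4, -4) = -18
B (P1): max(-15, -18) = -15
C (P2): min(-4, -14) = -14
D (P2): min(-9, -6, 7) = -9
E (P2): min(-4, -16, -15) = -16
A (P1): max(-14, -9, -16) = -9
P2 prefers the lower value; B=-15, A=-9. B is better since -15 < -9.

B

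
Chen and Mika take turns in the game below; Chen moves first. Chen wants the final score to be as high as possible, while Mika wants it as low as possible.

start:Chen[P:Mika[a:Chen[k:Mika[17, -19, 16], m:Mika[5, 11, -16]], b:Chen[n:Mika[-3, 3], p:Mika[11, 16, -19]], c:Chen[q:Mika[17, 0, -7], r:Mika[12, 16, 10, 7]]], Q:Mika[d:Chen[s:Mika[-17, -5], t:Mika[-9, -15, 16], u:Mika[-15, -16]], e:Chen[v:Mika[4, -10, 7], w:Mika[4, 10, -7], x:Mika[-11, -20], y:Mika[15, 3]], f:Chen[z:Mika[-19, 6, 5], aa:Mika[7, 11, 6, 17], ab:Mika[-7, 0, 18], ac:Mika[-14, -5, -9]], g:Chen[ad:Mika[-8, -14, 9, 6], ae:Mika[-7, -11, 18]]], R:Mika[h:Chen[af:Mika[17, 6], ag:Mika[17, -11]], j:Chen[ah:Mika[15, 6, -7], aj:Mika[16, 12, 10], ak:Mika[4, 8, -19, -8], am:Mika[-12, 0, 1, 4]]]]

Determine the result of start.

6

k (Mika): min(17, -19, 16) = -19
m (Mika): min(5, 11, -16) = -16
a (Chen): max(-19, -16) = -16
n (Mika): min(-3, 3) = -3
p (Mika): min(11, 16, -19) = -19
b (Chen): max(-3, -19) = -3
q (Mika): min(17, 0, -7) = -7
r (Mika): min(12, 16, 10, 7) = 7
c (Chen): max(-7, 7) = 7
P (Mika): min(-16, -3, 7) = -16
s (Mika): min(-17, -5) = -17
t (Mika): min(-9, -15, 16) = -15
u (Mika): min(-15, -16) = -16
d (Chen): max(-17, -15, -16) = -15
v (Mika): min(4, -10, 7) = -10
w (Mika): min(4, 10, -7) = -7
x (Mika): min(-11, -20) = -20
y (Mika): min(15, 3) = 3
e (Chen): max(-10, -7, -20, 3) = 3
z (Mika): min(-19, 6, 5) = -19
aa (Mika): min(7, 11, 6, 17) = 6
ab (Mika): min(-7, 0, 18) = -7
ac (Mika): min(-14, -5, -9) = -14
f (Chen): max(-19, 6, -7, -14) = 6
ad (Mika): min(-8, -14, 9, 6) = -14
ae (Mika): min(-7, -11, 18) = -11
g (Chen): max(-14, -11) = -11
Q (Mika): min(-15, 3, 6, -11) = -15
af (Mika): min(17, 6) = 6
ag (Mika): min(17, -11) = -11
h (Chen): max(6, -11) = 6
ah (Mika): min(15, 6, -7) = -7
aj (Mika): min(16, 12, 10) = 10
ak (Mika): min(4, 8, -19, -8) = -19
am (Mika): min(-12, 0, 1, 4) = -12
j (Chen): max(-7, 10, -19, -12) = 10
R (Mika): min(6, 10) = 6
start (Chen): max(-16, -15, 6) = 6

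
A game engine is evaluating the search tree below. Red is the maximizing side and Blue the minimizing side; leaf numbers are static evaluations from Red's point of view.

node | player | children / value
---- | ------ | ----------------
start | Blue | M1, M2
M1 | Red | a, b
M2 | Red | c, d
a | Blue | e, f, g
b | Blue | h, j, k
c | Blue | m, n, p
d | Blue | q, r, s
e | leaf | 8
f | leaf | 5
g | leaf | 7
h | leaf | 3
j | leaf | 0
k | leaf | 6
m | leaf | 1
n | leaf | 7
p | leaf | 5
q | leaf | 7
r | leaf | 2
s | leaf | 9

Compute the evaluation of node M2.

c (Blue): min(1, 7, 5) = 1
d (Blue): min(7, 2, 9) = 2
M2 (Red): max(1, 2) = 2

2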